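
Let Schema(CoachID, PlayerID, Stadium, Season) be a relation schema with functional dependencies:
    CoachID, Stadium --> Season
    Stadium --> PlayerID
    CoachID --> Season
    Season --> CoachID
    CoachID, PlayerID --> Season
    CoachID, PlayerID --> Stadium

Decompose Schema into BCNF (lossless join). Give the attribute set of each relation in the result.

{CoachID, Season}; {CoachID, Stadium}; {PlayerID, Stadium}

Candidate keys of the original relation: {CoachID, PlayerID}, {CoachID, Stadium}, {PlayerID, Season}, {Season, Stadium}.
Within {CoachID, PlayerID, Season, Stadium}: {Stadium}⁺ ∩ {CoachID, PlayerID, Season, Stadium} = {PlayerID, Stadium}, not the whole set, so Stadium --> PlayerID violates BCNF; decompose into {PlayerID, Stadium} and {CoachID, Season, Stadium}.
{PlayerID, Stadium}: every determinant is a superkey — BCNF.
Within {CoachID, Season, Stadium}: {CoachID}⁺ ∩ {CoachID, Season, Stadium} = {CoachID, Season}, not the whole set, so CoachID --> Season violates BCNF; decompose into {CoachID, Season} and {CoachID, Stadium}.
{CoachID, Season}: every determinant is a superkey — BCNF.
{CoachID, Stadium}: every determinant is a superkey — BCNF.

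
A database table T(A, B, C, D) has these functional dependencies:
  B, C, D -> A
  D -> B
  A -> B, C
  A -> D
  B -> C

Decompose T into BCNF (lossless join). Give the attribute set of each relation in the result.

Candidate keys of the original relation: {A}, {D}.
In {A, B, C, D}, {B} is not a superkey ({B}⁺ restricted to this set is {B, C}), so split on B -> C into {B, C} and {A, B, D}.
{B, C}: every determinant is a superkey — BCNF.
{A, B, D}: every determinant is a superkey — BCNF.

{A, B, D}; {B, C}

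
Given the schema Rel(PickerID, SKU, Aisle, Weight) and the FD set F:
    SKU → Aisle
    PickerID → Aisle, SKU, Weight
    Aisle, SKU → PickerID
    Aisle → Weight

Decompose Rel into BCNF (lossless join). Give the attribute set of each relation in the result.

Candidate keys of the original relation: {PickerID}, {SKU}.
Within {Aisle, PickerID, SKU, Weight}: {Aisle}⁺ ∩ {Aisle, PickerID, SKU, Weight} = {Aisle, Weight}, not the whole set, so Aisle → Weight violates BCNF; decompose into {Aisle, Weight} and {Aisle, PickerID, SKU}.
{Aisle, Weight} is in BCNF.
{Aisle, PickerID, SKU} is in BCNF.

{Aisle, PickerID, SKU}; {Aisle, Weight}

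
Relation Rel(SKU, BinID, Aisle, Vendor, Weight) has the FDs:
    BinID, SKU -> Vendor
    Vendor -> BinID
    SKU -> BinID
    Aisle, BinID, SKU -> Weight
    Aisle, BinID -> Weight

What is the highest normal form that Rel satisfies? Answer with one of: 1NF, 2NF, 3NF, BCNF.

1NF

Candidate key: {Aisle, SKU}. Prime attributes: {Aisle, SKU}.
BinID, SKU -> Vendor breaks BCNF: {BinID, SKU}⁺ = {BinID, SKU, Vendor}, so {BinID, SKU} is not a superkey.
Because {Vendor} is non-prime and the left side of BinID, SKU -> Vendor is not a superkey, the relation is not in 3NF.
{SKU} is a proper subset of the key {Aisle, SKU}, and {SKU}⁺ contains the non-prime attributes {BinID, Vendor} — a partial dependency, so 2NF is violated.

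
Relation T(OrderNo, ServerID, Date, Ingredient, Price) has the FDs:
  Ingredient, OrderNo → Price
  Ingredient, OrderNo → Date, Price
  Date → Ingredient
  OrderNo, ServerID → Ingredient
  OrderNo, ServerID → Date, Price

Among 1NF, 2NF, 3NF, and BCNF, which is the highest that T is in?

Candidate key: {OrderNo, ServerID}. Prime attributes: {OrderNo, ServerID}.
Ingredient, OrderNo → Price: {Ingredient, OrderNo}⁺ = {Date, Ingredient, OrderNo, Price}, which is not all of the attributes, so the left side is not a superkey — BCNF is violated.
Because {Price} is non-prime and the left side of Ingredient, OrderNo → Price is not a superkey, the relation is not in 3NF.
Checking every proper subset of each key, none determines a non-prime attribute — 2NF is satisfied.

2NF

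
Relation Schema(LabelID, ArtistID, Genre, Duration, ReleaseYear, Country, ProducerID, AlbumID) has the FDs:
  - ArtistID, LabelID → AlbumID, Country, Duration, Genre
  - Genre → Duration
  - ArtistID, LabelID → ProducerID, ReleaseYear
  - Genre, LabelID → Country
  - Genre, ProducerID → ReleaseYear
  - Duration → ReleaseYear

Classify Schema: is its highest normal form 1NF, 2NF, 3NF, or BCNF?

Candidate key: {ArtistID, LabelID}. Prime attributes: {ArtistID, LabelID}.
Genre → Duration: {Genre}⁺ = {Duration, Genre, ReleaseYear}, which is not all of the attributes, so the left side is not a superkey — BCNF is violated.
Because {Duration} is non-prime and the left side of Genre → Duration is not a superkey, the relation is not in 3NF.
No non-prime attribute depends on a proper subset of any candidate key, so 2NF holds.

2NF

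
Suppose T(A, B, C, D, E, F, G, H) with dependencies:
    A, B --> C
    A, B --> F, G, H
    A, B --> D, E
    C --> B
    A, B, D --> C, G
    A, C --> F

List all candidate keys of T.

{A, B}, {A, C}

Attributes never on any right-hand side: {A} — every candidate key must contain it.
{A, B}⁺ = {A, B, C, D, E, F, G, H}, which is every attribute, so {A, B} is a candidate key.
{A, C}⁺ = {A, B, C, D, E, F, G, H}, which is every attribute, so {A, C} is a candidate key.
Any other superkey properly contains one of these, so there are no further candidate keys.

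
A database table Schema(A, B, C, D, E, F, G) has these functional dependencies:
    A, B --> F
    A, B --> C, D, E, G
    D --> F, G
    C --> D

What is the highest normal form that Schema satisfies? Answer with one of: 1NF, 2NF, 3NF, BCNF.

Candidate key: {A, B}. Prime attributes: {A, B}.
D --> F, G breaks BCNF: {D}⁺ = {D, F, G}, so {D} is not a superkey.
Because {F, G} are non-prime and the left side of D --> F, G is not a superkey, the relation is not in 3NF.
No non-prime attribute depends on a proper subset of any candidate key, so 2NF holds.

2NF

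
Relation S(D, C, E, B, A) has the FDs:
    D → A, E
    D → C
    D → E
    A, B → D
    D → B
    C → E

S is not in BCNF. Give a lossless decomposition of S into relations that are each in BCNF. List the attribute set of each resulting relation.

Candidate keys of the original relation: {A, B}, {D}.
{A, B, C, D, E}: {C} determines {C, E} here but is not a superkey — split on C → E, giving {C, E} and {A, B, C, D}.
{C, E}: every determinant is a superkey — BCNF.
{A, B, C, D}: every determinant is a superkey — BCNF.

{A, B, C, D}; {C, E}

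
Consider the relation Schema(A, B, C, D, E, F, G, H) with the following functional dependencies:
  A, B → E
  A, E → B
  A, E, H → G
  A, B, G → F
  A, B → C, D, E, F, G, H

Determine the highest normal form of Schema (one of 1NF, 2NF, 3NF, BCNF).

BCNF

Candidate keys: {A, B}, {A, E}. Prime attributes: {A, B, E}.
Every FD has a superkey on the left, so the relation is in BCNF.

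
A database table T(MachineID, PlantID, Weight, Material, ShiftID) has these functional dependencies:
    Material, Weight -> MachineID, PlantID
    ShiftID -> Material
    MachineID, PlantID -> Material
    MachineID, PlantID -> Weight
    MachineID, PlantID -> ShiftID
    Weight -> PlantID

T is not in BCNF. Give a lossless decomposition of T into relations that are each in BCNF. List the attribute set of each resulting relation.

Candidate keys of the original relation: {MachineID, PlantID}, {MachineID, Weight}, {Material, Weight}, {ShiftID, Weight}.
Within {MachineID, Material, PlantID, ShiftID, Weight}: {ShiftID}⁺ ∩ {MachineID, Material, PlantID, ShiftID, Weight} = {Material, ShiftID}, not the whole set, so ShiftID -> Material violates BCNF; decompose into {Material, ShiftID} and {MachineID, PlantID, ShiftID, Weight}.
{Material, ShiftID}: every determinant is a superkey — BCNF.
Within {MachineID, PlantID, ShiftID, Weight}: {Weight}⁺ ∩ {MachineID, PlantID, ShiftID, Weight} = {PlantID, Weight}, not the whole set, so Weight -> PlantID violates BCNF; decompose into {PlantID, Weight} and {MachineID, ShiftID, Weight}.
{PlantID, Weight}: every determinant is a superkey — BCNF.
{MachineID, ShiftID, Weight}: every determinant is a superkey — BCNF.

{MachineID, ShiftID, Weight}; {Material, ShiftID}; {PlantID, Weight}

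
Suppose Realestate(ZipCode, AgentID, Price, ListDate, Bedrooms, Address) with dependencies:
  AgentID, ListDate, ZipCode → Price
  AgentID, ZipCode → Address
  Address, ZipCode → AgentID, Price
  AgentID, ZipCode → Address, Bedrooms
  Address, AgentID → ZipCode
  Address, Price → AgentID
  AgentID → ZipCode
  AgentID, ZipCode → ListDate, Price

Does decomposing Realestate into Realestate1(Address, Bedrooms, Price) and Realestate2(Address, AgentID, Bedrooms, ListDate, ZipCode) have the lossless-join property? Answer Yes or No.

Common attributes: {Address, Bedrooms}; their closure is {Address, Bedrooms}.
The closure covers neither Realestate1 nor Realestate2 entirely; the join is not lossless.

No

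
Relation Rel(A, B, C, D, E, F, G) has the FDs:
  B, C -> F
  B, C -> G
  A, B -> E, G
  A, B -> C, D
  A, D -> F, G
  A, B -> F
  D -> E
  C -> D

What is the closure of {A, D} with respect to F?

{A, D, E, F, G}

Start with {A, D}.
A, D -> F, G applies; add {F, G} → now {A, D, F, G}.
D -> E applies; add {E} → now {A, D, E, F, G}.
No further FD applies.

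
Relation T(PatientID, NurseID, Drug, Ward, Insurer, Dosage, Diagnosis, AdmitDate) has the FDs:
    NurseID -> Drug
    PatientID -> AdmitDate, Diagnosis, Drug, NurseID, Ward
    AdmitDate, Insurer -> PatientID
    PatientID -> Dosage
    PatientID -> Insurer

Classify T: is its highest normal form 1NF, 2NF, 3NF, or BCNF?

Candidate keys: {AdmitDate, Insurer}, {PatientID}. Prime attributes: {AdmitDate, Insurer, PatientID}.
For NurseID -> Drug we have {NurseID}⁺ = {Drug, NurseID}; {NurseID} is not a superkey, so BCNF fails.
NurseID -> Drug has non-prime {Drug} on the right and a non-superkey on the left, so 3NF fails.
Checking every proper subset of each key, none determines a non-prime attribute — 2NF is satisfied.

2NF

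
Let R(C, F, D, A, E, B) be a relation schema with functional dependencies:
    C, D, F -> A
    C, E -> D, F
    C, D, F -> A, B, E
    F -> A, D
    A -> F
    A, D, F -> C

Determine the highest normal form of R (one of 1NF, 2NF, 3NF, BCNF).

BCNF

Candidate keys: {A}, {C, E}, {F}. Prime attributes: {A, C, E, F}.
The left-hand side of every FD is a superkey, so BCNF is satisfied.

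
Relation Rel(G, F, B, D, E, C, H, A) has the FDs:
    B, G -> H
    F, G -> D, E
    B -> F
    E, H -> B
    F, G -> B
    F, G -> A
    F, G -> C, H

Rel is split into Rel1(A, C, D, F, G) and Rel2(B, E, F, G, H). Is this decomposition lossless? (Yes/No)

Yes

The shared attributes are {F, G} and {F, G}⁺ = {A, B, C, D, E, F, G, H}.
Since Rel1 ⊆ {A, B, C, D, E, F, G, H}, the intersection is a superkey of Rel1; the decomposition is lossless.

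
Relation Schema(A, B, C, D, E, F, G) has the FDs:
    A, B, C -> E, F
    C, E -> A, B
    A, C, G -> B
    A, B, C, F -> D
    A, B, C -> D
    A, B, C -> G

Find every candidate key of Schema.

{C} never appears on the right of any FD, so every key must include it.
{C, E}⁺ = {A, B, C, D, E, F, G}, which is every attribute, so {C, E} is a candidate key.
{A, B, C}⁺ = {A, B, C, D, E, F, G}, which is every attribute, so {A, B, C} is a candidate key.
{A, C, G}⁺ = {A, B, C, D, E, F, G}, which is every attribute, so {A, C, G} is a candidate key.
These are minimal and exhaustive — every other superkey contains one of them.

{A, B, C}, {A, C, G}, {C, E}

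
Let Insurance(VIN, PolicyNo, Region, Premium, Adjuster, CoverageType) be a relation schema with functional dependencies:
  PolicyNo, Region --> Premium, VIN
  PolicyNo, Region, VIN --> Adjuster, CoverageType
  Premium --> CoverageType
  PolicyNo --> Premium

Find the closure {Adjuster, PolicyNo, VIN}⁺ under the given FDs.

{Adjuster, CoverageType, PolicyNo, Premium, VIN}

Start with {Adjuster, PolicyNo, VIN}.
PolicyNo --> Premium applies; add {Premium} → now {Adjuster, PolicyNo, Premium, VIN}.
Premium --> CoverageType applies; add {CoverageType} → now {Adjuster, CoverageType, PolicyNo, Premium, VIN}.
No further FD applies.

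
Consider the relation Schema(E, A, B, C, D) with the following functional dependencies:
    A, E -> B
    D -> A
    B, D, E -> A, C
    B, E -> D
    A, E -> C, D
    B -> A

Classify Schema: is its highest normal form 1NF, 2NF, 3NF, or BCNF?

Candidate keys: {A, E}, {B, E}, {D, E}. Prime attributes: {A, B, D, E}.
For D -> A we have {D}⁺ = {A, D}; {D} is not a superkey, so BCNF fails.
Its right-hand attributes {A} are all prime, as are those of every other non-superkey FD — the relation is in 3NF.

3NF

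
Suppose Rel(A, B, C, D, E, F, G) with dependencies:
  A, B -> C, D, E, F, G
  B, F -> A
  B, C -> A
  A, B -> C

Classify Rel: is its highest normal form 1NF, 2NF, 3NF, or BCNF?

Candidate keys: {A, B}, {B, C}, {B, F}. Prime attributes: {A, B, C, F}.
Every FD has a superkey on the left, so the relation is in BCNF.

BCNF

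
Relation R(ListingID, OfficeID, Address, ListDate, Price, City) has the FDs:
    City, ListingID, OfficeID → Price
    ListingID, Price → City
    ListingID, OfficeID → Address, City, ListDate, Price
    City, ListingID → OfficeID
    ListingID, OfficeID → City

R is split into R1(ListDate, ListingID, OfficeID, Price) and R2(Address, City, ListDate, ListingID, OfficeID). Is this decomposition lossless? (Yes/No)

Common attributes: {ListDate, ListingID, OfficeID}; their closure is {Address, City, ListDate, ListingID, OfficeID, Price}.
Since R1 ⊆ {Address, City, ListDate, ListingID, OfficeID, Price}, the intersection is a superkey of R1; the decomposition is lossless.

Yes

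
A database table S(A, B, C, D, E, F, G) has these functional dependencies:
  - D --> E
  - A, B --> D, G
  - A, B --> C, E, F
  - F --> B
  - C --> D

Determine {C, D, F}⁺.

{B, C, D, E, F}

Start with {C, D, F}.
D --> E applies; add {E} → now {C, D, E, F}.
F --> B applies; add {B} → now {B, C, D, E, F}.
No further FD applies.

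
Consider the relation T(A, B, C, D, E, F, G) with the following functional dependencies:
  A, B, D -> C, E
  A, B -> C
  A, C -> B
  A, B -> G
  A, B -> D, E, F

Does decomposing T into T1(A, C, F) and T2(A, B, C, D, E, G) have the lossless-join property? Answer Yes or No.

T1 ∩ T2 = {A, C}; its closure under F is {A, B, C, D, E, F, G}.
Since T1 ⊆ {A, B, C, D, E, F, G}, the intersection is a superkey of T1; the decomposition is lossless.

Yes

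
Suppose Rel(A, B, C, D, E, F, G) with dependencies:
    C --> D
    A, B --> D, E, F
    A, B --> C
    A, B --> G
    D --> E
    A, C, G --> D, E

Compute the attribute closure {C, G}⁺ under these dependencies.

{C, D, E, G}

Start with {C, G}.
C --> D applies; add {D} → now {C, D, G}.
D --> E applies; add {E} → now {C, D, E, G}.
No further FD applies.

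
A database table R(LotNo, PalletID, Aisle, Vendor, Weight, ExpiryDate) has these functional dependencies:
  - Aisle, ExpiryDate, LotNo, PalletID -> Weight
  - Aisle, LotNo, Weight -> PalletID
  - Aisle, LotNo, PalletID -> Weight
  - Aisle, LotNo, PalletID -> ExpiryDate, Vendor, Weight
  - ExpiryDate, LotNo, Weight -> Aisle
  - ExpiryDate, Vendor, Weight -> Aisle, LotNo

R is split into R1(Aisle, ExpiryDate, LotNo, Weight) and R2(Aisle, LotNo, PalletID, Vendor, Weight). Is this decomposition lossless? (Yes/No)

Common attributes: {Aisle, LotNo, Weight}; their closure is {Aisle, ExpiryDate, LotNo, PalletID, Vendor, Weight}.
R1 is contained in that closure, so R1 ∩ R2 -> R1 holds and the join is lossless.

Yes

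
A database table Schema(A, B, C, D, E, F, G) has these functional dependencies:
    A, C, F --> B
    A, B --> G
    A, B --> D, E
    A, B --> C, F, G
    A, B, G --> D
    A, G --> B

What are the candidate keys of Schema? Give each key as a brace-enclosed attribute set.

{A, B}, {A, C, F}, {A, G}

No FD produces {A}, so it must be in every candidate key.
{A, B}⁺ = {A, B, C, D, E, F, G} — all of the relation — so {A, B} is a candidate key.
{A, G}⁺ = {A, B, C, D, E, F, G} — all of the relation — so {A, G} is a candidate key.
{A, C, F}⁺ = {A, B, C, D, E, F, G} — all of the relation — so {A, C, F} is a candidate key.
Any other superkey properly contains one of these, so there are no further candidate keys.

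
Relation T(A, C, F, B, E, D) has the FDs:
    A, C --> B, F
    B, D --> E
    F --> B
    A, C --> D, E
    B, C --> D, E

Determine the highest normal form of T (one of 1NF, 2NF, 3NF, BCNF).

Candidate key: {A, C}. Prime attributes: {A, C}.
For B, D --> E we have {B, D}⁺ = {B, D, E}; {B, D} is not a superkey, so BCNF fails.
B, D --> E determines the non-prime attribute {E} from a non-superkey — 3NF is violated.
No proper subset of a key has a non-prime attribute in its closure, so there is no partial dependency; 2NF holds.

2NF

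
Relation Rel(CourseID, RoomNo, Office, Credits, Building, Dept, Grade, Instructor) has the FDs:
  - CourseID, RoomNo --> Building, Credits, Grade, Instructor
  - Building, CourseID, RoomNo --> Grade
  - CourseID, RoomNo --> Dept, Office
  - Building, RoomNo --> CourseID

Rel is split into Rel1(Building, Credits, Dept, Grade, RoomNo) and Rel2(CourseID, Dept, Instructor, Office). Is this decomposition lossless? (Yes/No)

No

The shared attributes are {Dept} and {Dept}⁺ = {Dept}.
Rel1 ⊄ {Dept} and Rel2 ⊄ {Dept}, so the split is lossy.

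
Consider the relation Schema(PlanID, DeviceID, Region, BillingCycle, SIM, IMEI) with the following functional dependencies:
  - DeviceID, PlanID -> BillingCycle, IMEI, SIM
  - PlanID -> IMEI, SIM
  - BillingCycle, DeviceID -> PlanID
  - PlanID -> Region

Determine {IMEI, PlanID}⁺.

{IMEI, PlanID, Region, SIM}

Start with {IMEI, PlanID}.
PlanID -> IMEI, SIM applies; add {SIM} → now {IMEI, PlanID, SIM}.
PlanID -> Region applies; add {Region} → now {IMEI, PlanID, Region, SIM}.
No further FD applies.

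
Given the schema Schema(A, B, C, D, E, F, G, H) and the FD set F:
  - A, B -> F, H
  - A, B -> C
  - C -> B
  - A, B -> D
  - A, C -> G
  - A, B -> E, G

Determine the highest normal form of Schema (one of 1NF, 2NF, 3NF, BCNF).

Candidate keys: {A, B}, {A, C}. Prime attributes: {A, B, C}.
C -> B breaks BCNF: {C}⁺ = {B, C}, so {C} is not a superkey.
Since {B} ⊆ prime attributes and every other non-superkey FD also has a prime right side, the schema is in 3NF.

3NF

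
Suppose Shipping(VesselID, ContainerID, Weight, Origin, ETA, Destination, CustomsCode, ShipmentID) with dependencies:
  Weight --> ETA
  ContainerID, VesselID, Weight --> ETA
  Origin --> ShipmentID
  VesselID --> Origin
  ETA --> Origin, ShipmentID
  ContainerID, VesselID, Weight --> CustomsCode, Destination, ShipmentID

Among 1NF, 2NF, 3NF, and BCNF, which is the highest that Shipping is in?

1NF

Candidate key: {ContainerID, VesselID, Weight}. Prime attributes: {ContainerID, VesselID, Weight}.
Weight --> ETA breaks BCNF: {Weight}⁺ = {ETA, Origin, ShipmentID, Weight}, so {Weight} is not a superkey.
Weight --> ETA determines the non-prime attribute {ETA} from a non-superkey — 3NF is violated.
The proper key subset {VesselID} of {ContainerID, VesselID, Weight} determines non-prime {Origin, ShipmentID}, so the relation is not even in 2NF.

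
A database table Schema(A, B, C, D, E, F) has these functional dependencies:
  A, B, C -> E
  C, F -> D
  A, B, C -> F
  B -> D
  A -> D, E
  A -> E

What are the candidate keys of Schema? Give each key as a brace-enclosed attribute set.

Attributes never on any right-hand side: {A, B, C} — every candidate key must contain all of them.
Closure of {A, B, C} is {A, B, C, D, E, F}, the whole schema; {A, B, C} is a candidate key.
No smaller or unrelated set reaches every attribute, so there are no other keys.

{A, B, C}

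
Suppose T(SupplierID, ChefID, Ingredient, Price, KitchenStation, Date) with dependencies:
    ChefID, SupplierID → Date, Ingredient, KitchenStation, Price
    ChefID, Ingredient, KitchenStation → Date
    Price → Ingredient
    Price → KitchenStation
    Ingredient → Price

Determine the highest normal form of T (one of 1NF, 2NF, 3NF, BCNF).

2NF

Candidate key: {ChefID, SupplierID}. Prime attributes: {ChefID, SupplierID}.
ChefID, Ingredient, KitchenStation → Date breaks BCNF: {ChefID, Ingredient, KitchenStation}⁺ = {ChefID, Date, Ingredient, KitchenStation, Price}, so {ChefID, Ingredient, KitchenStation} is not a superkey.
ChefID, Ingredient, KitchenStation → Date determines the non-prime attribute {Date} from a non-superkey — 3NF is violated.
Checking every proper subset of each key, none determines a non-prime attribute — 2NF is satisfied.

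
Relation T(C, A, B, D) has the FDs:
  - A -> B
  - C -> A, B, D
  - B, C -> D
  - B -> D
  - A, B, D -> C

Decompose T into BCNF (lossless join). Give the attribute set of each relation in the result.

{A, B, C}; {B, D}

Candidate keys of the original relation: {A}, {C}.
{A, B, C, D}: {B} determines {B, D} here but is not a superkey — split on B -> D, giving {B, D} and {A, B, C}.
{B, D} has no BCNF violation.
{A, B, C} has no BCNF violation.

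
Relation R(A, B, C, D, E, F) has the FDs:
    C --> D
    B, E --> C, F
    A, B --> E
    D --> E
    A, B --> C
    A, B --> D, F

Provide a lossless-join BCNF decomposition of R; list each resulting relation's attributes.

{A, B, C}; {B, C, F}; {C, D}; {D, E}

Candidate key of the original relation: {A, B}.
Within {A, B, C, D, E, F}: {C}⁺ ∩ {A, B, C, D, E, F} = {C, D, E}, not the whole set, so C --> D, E violates BCNF; decompose into {C, D, E} and {A, B, C, F}.
Within {C, D, E}: {D}⁺ ∩ {C, D, E} = {D, E}, not the whole set, so D --> E violates BCNF; decompose into {D, E} and {C, D}.
{D, E} has no BCNF violation.
{C, D} has no BCNF violation.
Within {A, B, C, F}: {B, C}⁺ ∩ {A, B, C, F} = {B, C, F}, not the whole set, so B, C --> F violates BCNF; decompose into {B, C, F} and {A, B, C}.
{B, C, F} has no BCNF violation.
{A, B, C} has no BCNF violation.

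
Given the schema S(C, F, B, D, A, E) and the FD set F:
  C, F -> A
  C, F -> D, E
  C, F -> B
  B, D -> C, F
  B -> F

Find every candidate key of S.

{B, C}, {B, D}, {C, F}

{B, C}⁺ = {A, B, C, D, E, F}, which is every attribute, so {B, C} is a candidate key.
{B, D}⁺ = {A, B, C, D, E, F}, which is every attribute, so {B, D} is a candidate key.
{C, F}⁺ = {A, B, C, D, E, F}, which is every attribute, so {C, F} is a candidate key.
No proper subset of any of these is a key, and no other minimal superkey exists.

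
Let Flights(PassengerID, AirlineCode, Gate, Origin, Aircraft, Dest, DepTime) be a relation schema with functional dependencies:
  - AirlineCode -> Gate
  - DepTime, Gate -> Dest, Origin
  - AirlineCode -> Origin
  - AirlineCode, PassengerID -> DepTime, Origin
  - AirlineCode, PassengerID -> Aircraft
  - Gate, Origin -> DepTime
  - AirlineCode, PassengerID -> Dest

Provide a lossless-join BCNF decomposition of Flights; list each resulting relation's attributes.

Candidate key of the original relation: {AirlineCode, PassengerID}.
Within {Aircraft, AirlineCode, DepTime, Dest, Gate, Origin, PassengerID}: {AirlineCode}⁺ ∩ {Aircraft, AirlineCode, DepTime, Dest, Gate, Origin, PassengerID} = {AirlineCode, DepTime, Dest, Gate, Origin}, not the whole set, so AirlineCode -> DepTime, Dest, Gate, Origin violates BCNF; decompose into {AirlineCode, DepTime, Dest, Gate, Origin} and {Aircraft, AirlineCode, PassengerID}.
Within {AirlineCode, DepTime, Dest, Gate, Origin}: {DepTime, Gate}⁺ ∩ {AirlineCode, DepTime, Dest, Gate, Origin} = {DepTime, Dest, Gate, Origin}, not the whole set, so DepTime, Gate -> Dest, Origin violates BCNF; decompose into {DepTime, Dest, Gate, Origin} and {AirlineCode, DepTime, Gate}.
{DepTime, Dest, Gate, Origin} is in BCNF.
{AirlineCode, DepTime, Gate} is in BCNF.
{Aircraft, AirlineCode, PassengerID} is in BCNF.

{Aircraft, AirlineCode, PassengerID}; {AirlineCode, DepTime, Gate}; {DepTime, Dest, Gate, Origin}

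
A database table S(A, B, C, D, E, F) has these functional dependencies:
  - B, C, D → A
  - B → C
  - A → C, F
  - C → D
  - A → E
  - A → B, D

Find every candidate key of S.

{A}, {B}

{A}⁺ = {A, B, C, D, E, F} — all of the relation — so {A} is a candidate key.
{B}⁺ = {A, B, C, D, E, F} — all of the relation — so {B} is a candidate key.
Any other superkey properly contains one of these, so there are no further candidate keys.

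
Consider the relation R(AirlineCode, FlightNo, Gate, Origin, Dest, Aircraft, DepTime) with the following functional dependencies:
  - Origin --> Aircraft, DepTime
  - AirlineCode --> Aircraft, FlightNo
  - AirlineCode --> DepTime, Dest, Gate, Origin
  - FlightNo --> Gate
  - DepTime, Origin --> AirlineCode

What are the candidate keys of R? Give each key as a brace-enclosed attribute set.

{AirlineCode}⁺ = {Aircraft, AirlineCode, DepTime, Dest, FlightNo, Gate, Origin} — all of the relation — so {AirlineCode} is a candidate key.
{Origin}⁺ = {Aircraft, AirlineCode, DepTime, Dest, FlightNo, Gate, Origin} — all of the relation — so {Origin} is a candidate key.
Any other superkey properly contains one of these, so there are no further candidate keys.

{AirlineCode}, {Origin}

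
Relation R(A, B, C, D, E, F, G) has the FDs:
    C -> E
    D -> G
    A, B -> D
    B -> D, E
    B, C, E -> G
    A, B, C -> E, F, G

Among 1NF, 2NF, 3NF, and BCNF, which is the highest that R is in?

Candidate key: {A, B, C}. Prime attributes: {A, B, C}.
For C -> E we have {C}⁺ = {C, E}; {C} is not a superkey, so BCNF fails.
Because {E} is non-prime and the left side of C -> E is not a superkey, the relation is not in 3NF.
The proper key subset {B} of {A, B, C} determines non-prime {D, E, G}, so the relation is not even in 2NF.

1NF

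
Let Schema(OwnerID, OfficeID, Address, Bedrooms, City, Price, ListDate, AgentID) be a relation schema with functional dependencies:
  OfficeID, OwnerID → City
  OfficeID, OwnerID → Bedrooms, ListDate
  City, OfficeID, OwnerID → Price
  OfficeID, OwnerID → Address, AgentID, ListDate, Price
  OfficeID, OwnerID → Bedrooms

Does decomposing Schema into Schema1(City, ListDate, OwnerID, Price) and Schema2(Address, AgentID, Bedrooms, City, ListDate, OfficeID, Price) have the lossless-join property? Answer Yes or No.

No

Schema1 ∩ Schema2 = {City, ListDate, Price}; its closure under F is {City, ListDate, Price}.
The closure covers neither Schema1 nor Schema2 entirely; the join is not lossless.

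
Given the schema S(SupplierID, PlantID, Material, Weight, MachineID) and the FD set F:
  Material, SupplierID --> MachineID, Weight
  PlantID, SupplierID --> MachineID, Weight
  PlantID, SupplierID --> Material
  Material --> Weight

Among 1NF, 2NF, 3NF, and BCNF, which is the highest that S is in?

2NF

Candidate key: {PlantID, SupplierID}. Prime attributes: {PlantID, SupplierID}.
Material, SupplierID --> MachineID, Weight breaks BCNF: {Material, SupplierID}⁺ = {MachineID, Material, SupplierID, Weight}, so {Material, SupplierID} is not a superkey.
Because {MachineID, Weight} are non-prime and the left side of Material, SupplierID --> MachineID, Weight is not a superkey, the relation is not in 3NF.
No proper subset of a key has a non-prime attribute in its closure, so there is no partial dependency; 2NF holds.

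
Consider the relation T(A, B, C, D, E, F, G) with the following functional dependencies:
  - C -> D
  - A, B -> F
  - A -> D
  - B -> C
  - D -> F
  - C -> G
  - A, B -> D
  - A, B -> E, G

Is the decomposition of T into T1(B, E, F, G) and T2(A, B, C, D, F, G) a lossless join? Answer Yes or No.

Common attributes: {B, F, G}; their closure is {B, C, D, F, G}.
Neither T1 nor T2 is contained in that closure, so the decomposition is lossy.

No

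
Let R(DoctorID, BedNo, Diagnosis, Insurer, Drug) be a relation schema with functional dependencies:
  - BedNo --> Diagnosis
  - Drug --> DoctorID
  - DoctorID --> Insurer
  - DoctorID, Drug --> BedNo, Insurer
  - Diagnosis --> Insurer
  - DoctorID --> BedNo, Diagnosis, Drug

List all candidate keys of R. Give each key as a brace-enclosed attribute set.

{DoctorID}, {Drug}

Closure of {DoctorID} is {BedNo, Diagnosis, DoctorID, Drug, Insurer}, the whole schema; {DoctorID} is a candidate key.
Closure of {Drug} is {BedNo, Diagnosis, DoctorID, Drug, Insurer}, the whole schema; {Drug} is a candidate key.
Any other superkey properly contains one of these, so there are no further candidate keys.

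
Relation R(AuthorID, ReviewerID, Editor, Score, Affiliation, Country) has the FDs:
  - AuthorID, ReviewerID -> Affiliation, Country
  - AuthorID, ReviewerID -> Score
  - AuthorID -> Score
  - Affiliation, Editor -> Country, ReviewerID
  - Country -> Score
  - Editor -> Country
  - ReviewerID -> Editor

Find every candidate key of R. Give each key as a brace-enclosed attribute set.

{Affiliation, AuthorID, Editor}, {AuthorID, ReviewerID}

{AuthorID} never appears on the right of any FD, so every key must include it.
{AuthorID, ReviewerID}⁺ = {Affiliation, AuthorID, Country, Editor, ReviewerID, Score} — all of the relation — so {AuthorID, ReviewerID} is a candidate key.
{Affiliation, AuthorID, Editor}⁺ = {Affiliation, AuthorID, Country, Editor, ReviewerID, Score} — all of the relation — so {Affiliation, AuthorID, Editor} is a candidate key.
These are minimal and exhaustive — every other superkey contains one of them.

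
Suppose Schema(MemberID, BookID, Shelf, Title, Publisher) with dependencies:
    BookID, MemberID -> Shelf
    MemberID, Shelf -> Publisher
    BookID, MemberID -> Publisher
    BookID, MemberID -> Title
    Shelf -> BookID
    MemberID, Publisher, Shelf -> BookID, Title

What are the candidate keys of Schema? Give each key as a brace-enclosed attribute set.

{MemberID} never appears on the right of any FD, so every key must include it.
{BookID, MemberID} is a candidate key since {BookID, MemberID}⁺ = {BookID, MemberID, Publisher, Shelf, Title} covers every attribute.
{MemberID, Shelf} is a candidate key since {MemberID, Shelf}⁺ = {BookID, MemberID, Publisher, Shelf, Title} covers every attribute.
No proper subset of any of these is a key, and no other minimal superkey exists.

{BookID, MemberID}, {MemberID, Shelf}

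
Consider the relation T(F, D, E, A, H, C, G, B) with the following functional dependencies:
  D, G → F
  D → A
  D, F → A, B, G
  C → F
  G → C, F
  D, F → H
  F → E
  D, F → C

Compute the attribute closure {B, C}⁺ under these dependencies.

Start with {B, C}.
C → F applies; add {F} → now {B, C, F}.
F → E applies; add {E} → now {B, C, E, F}.
No further FD applies.

{B, C, E, F}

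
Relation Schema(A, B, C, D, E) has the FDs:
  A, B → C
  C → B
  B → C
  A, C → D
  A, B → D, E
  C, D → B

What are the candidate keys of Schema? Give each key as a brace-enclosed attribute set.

Attributes never on any right-hand side: {A} — every candidate key must contain it.
{A, B} is a candidate key since {A, B}⁺ = {A, B, C, D, E} covers every attribute.
{A, C} is a candidate key since {A, C}⁺ = {A, B, C, D, E} covers every attribute.
These are minimal and exhaustive — every other superkey contains one of them.

{A, B}, {A, C}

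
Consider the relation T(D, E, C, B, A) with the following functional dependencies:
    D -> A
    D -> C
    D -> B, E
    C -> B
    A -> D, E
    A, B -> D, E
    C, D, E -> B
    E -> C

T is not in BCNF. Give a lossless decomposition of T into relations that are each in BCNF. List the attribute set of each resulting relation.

{A, D, E}; {B, C}; {C, E}

Candidate keys of the original relation: {A}, {D}.
{A, B, C, D, E}: {C} determines {B, C} here but is not a superkey — split on C -> B, giving {B, C} and {A, C, D, E}.
{B, C} is in BCNF.
{A, C, D, E}: {E} determines {C, E} here but is not a superkey — split on E -> C, giving {C, E} and {A, D, E}.
{C, E} is in BCNF.
{A, D, E} is in BCNF.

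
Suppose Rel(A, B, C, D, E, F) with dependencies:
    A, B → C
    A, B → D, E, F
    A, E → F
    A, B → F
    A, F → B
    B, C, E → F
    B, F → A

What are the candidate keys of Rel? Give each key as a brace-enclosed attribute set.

{A, B}, {A, E}, {A, F}, {B, C, E}, {B, F}

Closure of {A, B} is {A, B, C, D, E, F}, the whole schema; {A, B} is a candidate key.
Closure of {A, E} is {A, B, C, D, E, F}, the whole schema; {A, E} is a candidate key.
Closure of {A, F} is {A, B, C, D, E, F}, the whole schema; {A, F} is a candidate key.
Closure of {B, F} is {A, B, C, D, E, F}, the whole schema; {B, F} is a candidate key.
Closure of {B, C, E} is {A, B, C, D, E, F}, the whole schema; {B, C, E} is a candidate key.
No proper subset of any of these is a key, and no other minimal superkey exists.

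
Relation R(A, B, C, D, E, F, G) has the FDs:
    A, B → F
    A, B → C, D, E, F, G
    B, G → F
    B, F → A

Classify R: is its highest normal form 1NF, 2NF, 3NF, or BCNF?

BCNF

Candidate keys: {A, B}, {B, F}, {B, G}. Prime attributes: {A, B, F, G}.
The left-hand side of every FD is a superkey, so BCNF is satisfied.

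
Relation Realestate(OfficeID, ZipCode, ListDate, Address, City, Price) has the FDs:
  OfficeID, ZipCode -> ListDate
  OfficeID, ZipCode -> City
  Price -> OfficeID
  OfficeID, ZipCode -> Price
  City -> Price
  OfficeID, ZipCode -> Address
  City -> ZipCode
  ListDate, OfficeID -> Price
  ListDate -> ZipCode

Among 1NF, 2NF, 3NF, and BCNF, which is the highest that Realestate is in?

3NF

Candidate keys: {City}, {ListDate, OfficeID}, {ListDate, Price}, {OfficeID, ZipCode}, {Price, ZipCode}. Prime attributes: {City, ListDate, OfficeID, Price, ZipCode}.
Price -> OfficeID: {Price}⁺ = {OfficeID, Price}, which is not all of the attributes, so the left side is not a superkey — BCNF is violated.
But every attribute on its right side ({OfficeID}) is prime, and the same holds for every other non-superkey FD, so 3NF still holds.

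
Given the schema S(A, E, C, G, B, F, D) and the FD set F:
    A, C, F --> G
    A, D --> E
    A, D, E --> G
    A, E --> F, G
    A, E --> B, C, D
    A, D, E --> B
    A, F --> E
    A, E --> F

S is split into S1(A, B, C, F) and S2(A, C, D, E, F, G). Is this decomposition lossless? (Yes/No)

The shared attributes are {A, C, F} and {A, C, F}⁺ = {A, B, C, D, E, F, G}.
Since S1 ⊆ {A, B, C, D, E, F, G}, the intersection is a superkey of S1; the decomposition is lossless.

Yes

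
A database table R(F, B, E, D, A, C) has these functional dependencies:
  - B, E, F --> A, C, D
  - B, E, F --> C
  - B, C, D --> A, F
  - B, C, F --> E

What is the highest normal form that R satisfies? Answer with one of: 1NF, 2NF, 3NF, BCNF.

BCNF

Candidate keys: {B, C, D}, {B, C, F}, {B, E, F}. Prime attributes: {B, C, D, E, F}.
Every FD has a superkey on the left, so the relation is in BCNF.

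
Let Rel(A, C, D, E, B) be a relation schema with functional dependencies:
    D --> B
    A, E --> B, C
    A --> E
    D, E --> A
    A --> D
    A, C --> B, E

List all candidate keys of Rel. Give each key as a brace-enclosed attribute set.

{A}, {D, E}

Closure of {A} is {A, B, C, D, E}, the whole schema; {A} is a candidate key.
Closure of {D, E} is {A, B, C, D, E}, the whole schema; {D, E} is a candidate key.
These are minimal and exhaustive — every other superkey contains one of them.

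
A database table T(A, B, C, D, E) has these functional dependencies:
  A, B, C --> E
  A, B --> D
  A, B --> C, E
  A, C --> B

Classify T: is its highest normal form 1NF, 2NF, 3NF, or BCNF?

BCNF

Candidate keys: {A, B}, {A, C}. Prime attributes: {A, B, C}.
Each dependency's left side is a superkey — BCNF holds.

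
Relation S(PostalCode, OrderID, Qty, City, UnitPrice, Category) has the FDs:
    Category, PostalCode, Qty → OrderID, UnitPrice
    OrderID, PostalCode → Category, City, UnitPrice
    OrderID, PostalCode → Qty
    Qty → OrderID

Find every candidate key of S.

Attributes never on any right-hand side: {PostalCode} — every candidate key must contain it.
Closure of {OrderID, PostalCode} is {Category, City, OrderID, PostalCode, Qty, UnitPrice}, the whole schema; {OrderID, PostalCode} is a candidate key.
Closure of {PostalCode, Qty} is {Category, City, OrderID, PostalCode, Qty, UnitPrice}, the whole schema; {PostalCode, Qty} is a candidate key.
These are minimal and exhaustive — every other superkey contains one of them.

{OrderID, PostalCode}, {PostalCode, Qty}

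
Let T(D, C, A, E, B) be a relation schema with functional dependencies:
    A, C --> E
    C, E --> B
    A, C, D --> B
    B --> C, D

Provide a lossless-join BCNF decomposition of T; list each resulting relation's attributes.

Candidate keys of the original relation: {A, B}, {A, C}.
{A, B, C, D, E}: {C, E} determines {B, C, D, E} here but is not a superkey — split on C, E --> B, D, giving {B, C, D, E} and {A, C, E}.
{B, C, D, E}: {B} determines {B, C, D} here but is not a superkey — split on B --> C, D, giving {B, C, D} and {B, E}.
{B, C, D} is in BCNF.
{B, E} is in BCNF.
{A, C, E} is in BCNF.

{A, C, E}; {B, C, D}; {B, E}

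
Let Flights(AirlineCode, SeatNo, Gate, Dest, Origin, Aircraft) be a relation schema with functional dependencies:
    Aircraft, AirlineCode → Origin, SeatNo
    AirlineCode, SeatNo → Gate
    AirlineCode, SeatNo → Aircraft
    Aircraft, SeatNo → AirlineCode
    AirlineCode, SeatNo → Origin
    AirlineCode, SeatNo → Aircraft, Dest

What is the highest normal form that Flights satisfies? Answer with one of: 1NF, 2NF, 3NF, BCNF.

BCNF

Candidate keys: {Aircraft, AirlineCode}, {Aircraft, SeatNo}, {AirlineCode, SeatNo}. Prime attributes: {Aircraft, AirlineCode, SeatNo}.
Every FD has a superkey on the left, so the relation is in BCNF.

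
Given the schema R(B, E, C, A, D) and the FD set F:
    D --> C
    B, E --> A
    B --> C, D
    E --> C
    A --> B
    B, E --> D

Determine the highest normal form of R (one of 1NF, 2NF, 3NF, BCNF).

1NF

Candidate keys: {A, E}, {B, E}. Prime attributes: {A, B, E}.
D --> C breaks BCNF: {D}⁺ = {C, D}, so {D} is not a superkey.
D --> C determines the non-prime attribute {C} from a non-superkey — 3NF is violated.
Since {A} ⊂ {A, E} and {A}⁺ ⊇ {C, D} with {C, D} non-prime, there is a partial dependency; 2NF fails.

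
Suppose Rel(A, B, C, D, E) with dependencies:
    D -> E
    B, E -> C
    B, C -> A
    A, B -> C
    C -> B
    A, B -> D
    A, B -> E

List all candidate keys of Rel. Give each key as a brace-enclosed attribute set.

{C}⁺ = {A, B, C, D, E}, which is every attribute, so {C} is a candidate key.
{A, B}⁺ = {A, B, C, D, E}, which is every attribute, so {A, B} is a candidate key.
{B, D}⁺ = {A, B, C, D, E}, which is every attribute, so {B, D} is a candidate key.
{B, E}⁺ = {A, B, C, D, E}, which is every attribute, so {B, E} is a candidate key.
These are minimal and exhaustive — every other superkey contains one of them.

{A, B}, {B, D}, {B, E}, {C}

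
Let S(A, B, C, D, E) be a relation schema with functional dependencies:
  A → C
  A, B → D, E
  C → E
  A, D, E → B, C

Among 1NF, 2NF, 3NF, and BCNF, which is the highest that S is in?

Candidate keys: {A, B}, {A, D}. Prime attributes: {A, B, D}.
A → C: {A}⁺ = {A, C, E}, which is not all of the attributes, so the left side is not a superkey — BCNF is violated.
Because {C} is non-prime and the left side of A → C is not a superkey, the relation is not in 3NF.
Since {A} ⊂ {A, B} and {A}⁺ ⊇ {C, E} with {C, E} non-prime, there is a partial dependency; 2NF fails.

1NF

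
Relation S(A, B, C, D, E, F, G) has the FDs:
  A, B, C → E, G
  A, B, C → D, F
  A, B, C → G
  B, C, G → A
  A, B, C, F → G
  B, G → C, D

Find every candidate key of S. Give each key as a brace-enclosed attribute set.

{A, B, C}, {B, G}

No FD produces {B}, so it must be in every candidate key.
{B, G} is a candidate key since {B, G}⁺ = {A, B, C, D, E, F, G} covers every attribute.
{A, B, C} is a candidate key since {A, B, C}⁺ = {A, B, C, D, E, F, G} covers every attribute.
No proper subset of any of these is a key, and no other minimal superkey exists.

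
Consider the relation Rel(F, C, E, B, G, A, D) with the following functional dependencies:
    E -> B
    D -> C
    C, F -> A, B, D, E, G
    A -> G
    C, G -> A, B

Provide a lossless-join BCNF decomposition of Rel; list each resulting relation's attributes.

{A, D, E, F}; {A, G}; {B, E}; {C, D}

Candidate keys of the original relation: {C, F}, {D, F}.
{A, B, C, D, E, F, G}: {E} determines {B, E} here but is not a superkey — split on E -> B, giving {B, E} and {A, C, D, E, F, G}.
{B, E} is in BCNF.
{A, C, D, E, F, G}: {D} determines {C, D} here but is not a superkey — split on D -> C, giving {C, D} and {A, D, E, F, G}.
{C, D} is in BCNF.
{A, D, E, F, G}: {A} determines {A, G} here but is not a superkey — split on A -> G, giving {A, G} and {A, D, E, F}.
{A, G} is in BCNF.
{A, D, E, F} is in BCNF.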